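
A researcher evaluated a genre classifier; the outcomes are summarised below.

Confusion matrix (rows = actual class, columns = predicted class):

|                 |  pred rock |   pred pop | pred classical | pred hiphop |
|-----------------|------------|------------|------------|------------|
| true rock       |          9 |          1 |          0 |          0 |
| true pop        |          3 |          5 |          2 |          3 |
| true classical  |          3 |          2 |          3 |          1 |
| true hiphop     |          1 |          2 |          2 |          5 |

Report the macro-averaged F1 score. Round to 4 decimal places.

0.5071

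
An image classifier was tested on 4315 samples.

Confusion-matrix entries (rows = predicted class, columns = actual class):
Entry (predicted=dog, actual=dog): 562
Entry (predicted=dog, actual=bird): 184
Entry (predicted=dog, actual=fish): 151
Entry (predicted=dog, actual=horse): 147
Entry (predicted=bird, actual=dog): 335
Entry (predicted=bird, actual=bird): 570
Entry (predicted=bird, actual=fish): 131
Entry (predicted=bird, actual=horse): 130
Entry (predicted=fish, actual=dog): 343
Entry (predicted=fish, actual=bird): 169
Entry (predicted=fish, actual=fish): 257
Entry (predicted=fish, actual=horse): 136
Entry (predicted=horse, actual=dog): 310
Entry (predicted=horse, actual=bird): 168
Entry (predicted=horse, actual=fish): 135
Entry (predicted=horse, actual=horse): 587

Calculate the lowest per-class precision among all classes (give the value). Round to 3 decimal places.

Per-class precision (TP/(TP+FP)):
  dog: TP=562, FP=184+151+147=482 → 562/1044 = 0.5383
  bird: TP=570, FP=335+131+130=596 → 570/1166 = 0.4889
  fish: TP=257, FP=343+169+136=648 → 257/905 = 0.2840
  horse: TP=587, FP=310+168+135=613 → 587/1200 = 0.4892
Lowest is class 'fish' with precision = 0.284.

0.284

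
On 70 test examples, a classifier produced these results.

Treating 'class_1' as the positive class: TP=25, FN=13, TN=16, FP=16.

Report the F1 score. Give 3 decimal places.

0.633

Precision = TP/(TP+FP) = 25/41 = 0.6098
Recall = TP/(TP+FN) = 25/38 = 0.6579
F1 = 2·TP/(2·TP+FP+FN) = 50/79 = 0.633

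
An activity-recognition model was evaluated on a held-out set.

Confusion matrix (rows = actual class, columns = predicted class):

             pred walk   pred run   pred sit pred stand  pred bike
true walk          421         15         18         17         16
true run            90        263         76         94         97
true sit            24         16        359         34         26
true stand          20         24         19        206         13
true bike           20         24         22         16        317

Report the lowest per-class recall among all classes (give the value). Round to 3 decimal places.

Per-class recall (TP/(TP+FN)):
  walk: TP=421, FN=15+18+17+16=66 → 421/487 = 0.8645
  run: TP=263, FN=90+76+94+97=357 → 263/620 = 0.4242
  sit: TP=359, FN=24+16+34+26=100 → 359/459 = 0.7821
  stand: TP=206, FN=20+24+19+13=76 → 206/282 = 0.7305
  bike: TP=317, FN=20+24+22+16=82 → 317/399 = 0.7945
Lowest is class 'run' with recall = 0.424.

0.424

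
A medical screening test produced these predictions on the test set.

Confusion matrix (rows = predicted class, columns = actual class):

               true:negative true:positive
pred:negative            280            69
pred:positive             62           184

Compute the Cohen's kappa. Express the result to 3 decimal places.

Observed agreement pₒ = trace/N = 464/595 = 0.7798
Expected agreement pₑ = Σ (rowᵢ·colᵢ)/N² = (342·349 + 253·246)/595² = 0.5129
κ = (pₒ − pₑ)/(1 − pₑ) = (0.7798 − 0.5129)/(1 − 0.5129) = 0.548

0.548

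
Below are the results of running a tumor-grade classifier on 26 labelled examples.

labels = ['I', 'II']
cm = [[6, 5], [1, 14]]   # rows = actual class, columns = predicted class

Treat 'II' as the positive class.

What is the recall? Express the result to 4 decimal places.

Recall = TP/(TP+FN) = 14/(14+1) = 14/15 = 0.9333

0.9333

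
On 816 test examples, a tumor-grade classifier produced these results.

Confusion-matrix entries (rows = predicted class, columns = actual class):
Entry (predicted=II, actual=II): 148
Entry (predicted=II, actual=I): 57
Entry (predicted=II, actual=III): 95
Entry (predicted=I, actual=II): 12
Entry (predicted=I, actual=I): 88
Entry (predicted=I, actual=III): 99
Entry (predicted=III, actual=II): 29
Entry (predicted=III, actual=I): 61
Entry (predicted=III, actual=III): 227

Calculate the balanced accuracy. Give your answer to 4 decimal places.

0.5831

Balanced accuracy = mean of per-class recall.
  II: recall = 148/189 = 0.78307
  I: recall = 88/206 = 0.42718
  III: recall = 227/421 = 0.53919
Mean = (0.78307 + 0.42718 + 0.53919) / 3 = 0.5831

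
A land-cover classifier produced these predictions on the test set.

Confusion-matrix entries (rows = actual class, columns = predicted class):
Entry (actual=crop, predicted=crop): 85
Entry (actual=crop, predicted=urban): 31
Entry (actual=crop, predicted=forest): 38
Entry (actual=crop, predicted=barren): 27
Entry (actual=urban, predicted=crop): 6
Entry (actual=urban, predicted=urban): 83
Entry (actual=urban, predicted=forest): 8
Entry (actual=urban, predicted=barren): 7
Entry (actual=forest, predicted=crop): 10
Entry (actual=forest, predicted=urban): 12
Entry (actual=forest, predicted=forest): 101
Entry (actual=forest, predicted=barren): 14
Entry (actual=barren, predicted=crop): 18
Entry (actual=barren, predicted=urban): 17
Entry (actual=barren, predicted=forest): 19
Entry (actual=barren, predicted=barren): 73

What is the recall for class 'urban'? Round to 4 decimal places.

0.7981

One-vs-rest for 'urban': TP = diagonal; FP = other classes predicted 'urban'; FN = 'urban' predicted as other.
recall = TP/(TP+FN).
urban: TP=83, FN=6+8+7=21 → 83/104 = 0.79808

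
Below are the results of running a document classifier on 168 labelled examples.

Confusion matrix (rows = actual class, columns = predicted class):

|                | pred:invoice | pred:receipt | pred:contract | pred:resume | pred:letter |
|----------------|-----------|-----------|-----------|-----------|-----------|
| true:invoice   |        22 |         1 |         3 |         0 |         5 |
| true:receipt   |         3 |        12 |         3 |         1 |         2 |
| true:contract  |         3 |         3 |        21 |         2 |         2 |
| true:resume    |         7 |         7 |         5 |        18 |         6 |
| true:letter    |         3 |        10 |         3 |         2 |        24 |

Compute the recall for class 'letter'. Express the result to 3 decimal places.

Treat 'letter' as positive and all other classes as negative.
recall = TP/(TP+FN).
letter: TP=24, FN=3+10+3+2=18 → 24/42 = 0.5714

0.571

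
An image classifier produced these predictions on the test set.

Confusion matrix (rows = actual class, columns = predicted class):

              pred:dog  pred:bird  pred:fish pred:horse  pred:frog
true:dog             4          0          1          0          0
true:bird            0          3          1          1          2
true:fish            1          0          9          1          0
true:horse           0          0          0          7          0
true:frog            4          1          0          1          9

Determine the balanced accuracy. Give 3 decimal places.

0.729

Balanced accuracy = mean of per-class recall.
  dog: recall = 4/5 = 0.8000
  bird: recall = 3/7 = 0.4286
  fish: recall = 9/11 = 0.8182
  horse: recall = 7/7 = 1.0000
  frog: recall = 9/15 = 0.6000
Mean = (0.8000 + 0.4286 + 0.8182 + 1.0000 + 0.6000) / 5 = 0.729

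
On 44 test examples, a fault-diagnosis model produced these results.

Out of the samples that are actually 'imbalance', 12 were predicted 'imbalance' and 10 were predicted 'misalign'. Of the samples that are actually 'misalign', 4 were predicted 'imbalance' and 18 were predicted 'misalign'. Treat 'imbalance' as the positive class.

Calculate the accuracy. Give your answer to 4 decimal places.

Accuracy = (TP+TN)/N = (12+18)/44 = 0.6818

0.6818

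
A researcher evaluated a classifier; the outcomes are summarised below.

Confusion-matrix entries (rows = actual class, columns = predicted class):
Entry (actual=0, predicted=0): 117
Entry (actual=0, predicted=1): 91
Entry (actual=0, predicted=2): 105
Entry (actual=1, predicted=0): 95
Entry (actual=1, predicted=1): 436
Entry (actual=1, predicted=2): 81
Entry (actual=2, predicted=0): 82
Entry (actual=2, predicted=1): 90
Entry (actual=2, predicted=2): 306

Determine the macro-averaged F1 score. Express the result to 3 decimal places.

Per-class F1 score (2·TP/(2·TP+FP+FN)):
  0: TP=117, FP=95+82=177, FN=91+105=196 → 234/607 = 0.3855
  1: TP=436, FP=91+90=181, FN=95+81=176 → 872/1229 = 0.7095
  2: TP=306, FP=105+81=186, FN=82+90=172 → 612/970 = 0.6309
Macro-F1 score = mean = (0.3855 + 0.7095 + 0.6309) / 3 = 0.575

0.575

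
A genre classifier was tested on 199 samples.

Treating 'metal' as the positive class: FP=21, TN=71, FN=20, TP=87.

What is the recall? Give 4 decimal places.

Recall = TP/(TP+FN) = 87/(87+20) = 87/107 = 0.8131

0.8131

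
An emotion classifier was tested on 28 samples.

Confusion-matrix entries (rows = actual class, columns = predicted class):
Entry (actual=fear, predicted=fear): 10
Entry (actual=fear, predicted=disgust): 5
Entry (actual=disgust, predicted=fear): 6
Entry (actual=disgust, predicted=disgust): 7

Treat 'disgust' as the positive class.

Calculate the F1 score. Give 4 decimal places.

0.5600

Precision = TP/(TP+FP) = 7/12 = 0.5833
Recall = TP/(TP+FN) = 7/13 = 0.5385
F1 = 2·TP/(2·TP+FP+FN) = 14/25 = 0.5600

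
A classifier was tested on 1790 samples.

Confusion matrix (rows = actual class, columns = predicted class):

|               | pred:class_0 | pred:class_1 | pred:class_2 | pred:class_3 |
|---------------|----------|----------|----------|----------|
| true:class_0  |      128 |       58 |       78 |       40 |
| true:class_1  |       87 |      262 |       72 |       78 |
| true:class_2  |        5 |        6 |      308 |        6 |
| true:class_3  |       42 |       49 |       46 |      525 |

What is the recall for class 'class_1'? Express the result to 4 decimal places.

0.5251

recall = TP/(TP+FN).
class_1: TP=262, FN=87+72+78=237 → 262/499 = 0.52505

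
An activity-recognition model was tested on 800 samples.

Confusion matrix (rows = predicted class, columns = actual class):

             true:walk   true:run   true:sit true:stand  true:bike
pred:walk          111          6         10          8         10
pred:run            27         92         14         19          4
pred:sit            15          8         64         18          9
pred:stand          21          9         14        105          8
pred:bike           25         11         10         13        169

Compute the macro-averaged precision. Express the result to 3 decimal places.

Per-class precision (TP/(TP+FP)):
  walk: TP=111, FP=6+10+8+10=34 → 111/145 = 0.7655
  run: TP=92, FP=27+14+19+4=64 → 92/156 = 0.5897
  sit: TP=64, FP=15+8+18+9=50 → 64/114 = 0.5614
  stand: TP=105, FP=21+9+14+8=52 → 105/157 = 0.6688
  bike: TP=169, FP=25+11+10+13=59 → 169/228 = 0.7412
Macro-precision = mean = (0.7655 + 0.5897 + 0.5614 + 0.6688 + 0.7412) / 5 = 0.665

0.665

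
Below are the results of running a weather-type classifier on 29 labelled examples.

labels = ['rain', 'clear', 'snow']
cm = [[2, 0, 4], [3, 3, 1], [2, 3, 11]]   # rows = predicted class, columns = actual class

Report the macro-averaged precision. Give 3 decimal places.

0.483

Per-class precision (TP/(TP+FP)):
  rain: TP=2, FP=0+4=4 → 2/6 = 0.3333
  clear: TP=3, FP=3+1=4 → 3/7 = 0.4286
  snow: TP=11, FP=2+3=5 → 11/16 = 0.6875
Macro-precision = mean = (0.3333 + 0.4286 + 0.6875) / 3 = 0.483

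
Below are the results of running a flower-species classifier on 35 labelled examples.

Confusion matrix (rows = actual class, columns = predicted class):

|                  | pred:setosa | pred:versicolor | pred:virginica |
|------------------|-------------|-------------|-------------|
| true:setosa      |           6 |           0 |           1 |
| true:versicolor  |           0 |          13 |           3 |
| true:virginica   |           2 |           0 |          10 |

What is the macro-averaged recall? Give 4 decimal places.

Per-class recall (TP/(TP+FN)):
  setosa: TP=6, FN=0+1=1 → 6/7 = 0.85714
  versicolor: TP=13, FN=0+3=3 → 13/16 = 0.81250
  virginica: TP=10, FN=2+0=2 → 10/12 = 0.83333
Macro-recall = mean = (0.85714 + 0.81250 + 0.83333) / 3 = 0.8343

0.8343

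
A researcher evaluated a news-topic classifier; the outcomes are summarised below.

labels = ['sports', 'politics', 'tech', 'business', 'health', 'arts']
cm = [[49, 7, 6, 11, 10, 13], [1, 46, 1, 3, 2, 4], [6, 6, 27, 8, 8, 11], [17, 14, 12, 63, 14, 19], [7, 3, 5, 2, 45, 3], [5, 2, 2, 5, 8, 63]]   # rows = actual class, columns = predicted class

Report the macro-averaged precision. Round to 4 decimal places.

0.5725

Per-class precision (TP/(TP+FP)):
  sports: TP=49, FP=1+6+17+7+5=36 → 49/85 = 0.57647
  politics: TP=46, FP=7+6+14+3+2=32 → 46/78 = 0.58974
  tech: TP=27, FP=6+1+12+5+2=26 → 27/53 = 0.50943
  business: TP=63, FP=11+3+8+2+5=29 → 63/92 = 0.68478
  health: TP=45, FP=10+2+8+14+8=42 → 45/87 = 0.51724
  arts: TP=63, FP=13+4+11+19+3=50 → 63/113 = 0.55752
Macro-precision = mean = (0.57647 + 0.58974 + 0.50943 + 0.68478 + 0.51724 + 0.55752) / 6 = 0.5725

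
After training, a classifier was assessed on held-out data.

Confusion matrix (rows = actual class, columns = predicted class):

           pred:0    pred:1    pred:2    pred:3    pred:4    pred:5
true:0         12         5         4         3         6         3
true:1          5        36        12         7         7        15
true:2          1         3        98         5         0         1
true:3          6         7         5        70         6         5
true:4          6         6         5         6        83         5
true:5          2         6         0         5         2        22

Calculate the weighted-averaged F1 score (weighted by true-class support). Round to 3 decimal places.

0.680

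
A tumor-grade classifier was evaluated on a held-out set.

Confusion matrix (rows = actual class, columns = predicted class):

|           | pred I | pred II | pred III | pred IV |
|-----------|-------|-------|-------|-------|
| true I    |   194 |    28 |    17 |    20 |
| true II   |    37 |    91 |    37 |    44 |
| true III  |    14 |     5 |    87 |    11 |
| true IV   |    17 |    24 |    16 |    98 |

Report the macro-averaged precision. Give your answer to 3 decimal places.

Per-class precision (TP/(TP+FP)):
  I: TP=194, FP=37+14+17=68 → 194/262 = 0.7405
  II: TP=91, FP=28+5+24=57 → 91/148 = 0.6149
  III: TP=87, FP=17+37+16=70 → 87/157 = 0.5541
  IV: TP=98, FP=20+44+11=75 → 98/173 = 0.5665
Macro-precision = mean = (0.7405 + 0.6149 + 0.5541 + 0.5665) / 4 = 0.619

0.619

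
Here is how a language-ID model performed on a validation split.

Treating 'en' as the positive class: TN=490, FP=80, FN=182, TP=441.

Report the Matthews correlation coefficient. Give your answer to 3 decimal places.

0.572

MCC = (TP·TN − FP·FN) / √((TP+FP)(TP+FN)(TN+FP)(TN+FN))
Numerator = 441·490 − 80·182 = 201530
Denominator = √(521·623·570·672) = √124328272320 = 352602.1445
MCC = 201530 / 352602.1445 = 0.572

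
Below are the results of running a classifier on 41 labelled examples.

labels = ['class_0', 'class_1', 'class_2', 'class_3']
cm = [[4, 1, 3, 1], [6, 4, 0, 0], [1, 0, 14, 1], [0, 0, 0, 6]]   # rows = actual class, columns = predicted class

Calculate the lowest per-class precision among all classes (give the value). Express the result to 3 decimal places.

0.364

Per-class precision (TP/(TP+FP)):
  class_0: TP=4, FP=6+1+0=7 → 4/11 = 0.3636
  class_1: TP=4, FP=1+0+0=1 → 4/5 = 0.8000
  class_2: TP=14, FP=3+0+0=3 → 14/17 = 0.8235
  class_3: TP=6, FP=1+0+1=2 → 6/8 = 0.7500
Lowest is class 'class_0' with precision = 0.364.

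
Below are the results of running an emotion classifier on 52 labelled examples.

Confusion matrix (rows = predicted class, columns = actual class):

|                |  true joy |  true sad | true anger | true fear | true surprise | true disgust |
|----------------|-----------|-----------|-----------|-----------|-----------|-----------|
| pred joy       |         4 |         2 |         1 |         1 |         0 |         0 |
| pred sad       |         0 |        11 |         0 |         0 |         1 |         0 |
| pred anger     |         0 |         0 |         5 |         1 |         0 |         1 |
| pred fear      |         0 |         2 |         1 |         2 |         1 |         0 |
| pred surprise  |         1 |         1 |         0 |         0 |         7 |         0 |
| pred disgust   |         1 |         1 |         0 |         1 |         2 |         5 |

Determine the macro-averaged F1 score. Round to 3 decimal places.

Per-class F1 score (2·TP/(2·TP+FP+FN)):
  joy: TP=4, FP=2+1+1+0+0=4, FN=0+0+0+1+1=2 → 8/14 = 0.5714
  sad: TP=11, FP=0+0+0+1+0=1, FN=2+0+2+1+1=6 → 22/29 = 0.7586
  anger: TP=5, FP=0+0+1+0+1=2, FN=1+0+1+0+0=2 → 10/14 = 0.7143
  fear: TP=2, FP=0+2+1+1+0=4, FN=1+0+1+0+1=3 → 4/11 = 0.3636
  surprise: TP=7, FP=1+1+0+0+0=2, FN=0+1+0+1+2=4 → 14/20 = 0.7000
  disgust: TP=5, FP=1+1+0+1+2=5, FN=0+0+1+0+0=1 → 10/16 = 0.6250
Macro-F1 score = mean = (0.5714 + 0.7586 + 0.7143 + 0.3636 + 0.7000 + 0.6250) / 6 = 0.622

0.622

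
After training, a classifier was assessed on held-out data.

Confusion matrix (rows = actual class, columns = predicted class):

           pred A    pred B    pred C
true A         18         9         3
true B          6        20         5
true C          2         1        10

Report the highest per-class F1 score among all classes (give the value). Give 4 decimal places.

0.6557

Per-class F1 score (2·TP/(2·TP+FP+FN)):
  A: TP=18, FP=6+2=8, FN=9+3=12 → 36/56 = 0.64286
  B: TP=20, FP=9+1=10, FN=6+5=11 → 40/61 = 0.65574
  C: TP=10, FP=3+5=8, FN=2+1=3 → 20/31 = 0.64516
Highest is class 'B' with F1 score = 0.6557.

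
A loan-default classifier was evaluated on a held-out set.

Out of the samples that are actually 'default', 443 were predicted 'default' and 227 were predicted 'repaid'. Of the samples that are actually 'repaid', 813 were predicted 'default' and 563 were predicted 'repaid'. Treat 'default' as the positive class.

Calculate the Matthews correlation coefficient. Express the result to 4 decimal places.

MCC = (TP·TN − FP·FN) / √((TP+FP)(TP+FN)(TN+FP)(TN+FN))
Numerator = 443·563 − 813·227 = 64858
Denominator = √(1256·670·1376·790) = √914765900800 = 956433.9500
MCC = 64858 / 956433.9500 = 0.0678

0.0678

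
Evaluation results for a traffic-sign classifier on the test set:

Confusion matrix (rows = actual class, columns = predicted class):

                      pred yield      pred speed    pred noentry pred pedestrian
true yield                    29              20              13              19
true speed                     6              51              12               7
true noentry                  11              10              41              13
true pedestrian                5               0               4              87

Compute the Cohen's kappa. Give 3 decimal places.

Observed agreement pₒ = trace/N = 208/328 = 0.6341
Expected agreement pₑ = Σ (rowᵢ·colᵢ)/N² = (81·51 + 76·81 + 75·70 + 96·126)/328² = 0.2569
κ = (pₒ − pₑ)/(1 − pₑ) = (0.6341 − 0.2569)/(1 − 0.2569) = 0.508

0.508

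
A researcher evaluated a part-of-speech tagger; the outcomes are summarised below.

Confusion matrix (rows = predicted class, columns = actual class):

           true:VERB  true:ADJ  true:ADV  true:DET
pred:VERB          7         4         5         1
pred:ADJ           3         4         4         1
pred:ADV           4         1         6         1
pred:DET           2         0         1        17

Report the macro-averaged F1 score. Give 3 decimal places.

0.521

Per-class F1 score (2·TP/(2·TP+FP+FN)):
  VERB: TP=7, FP=4+5+1=10, FN=3+4+2=9 → 14/33 = 0.4242
  ADJ: TP=4, FP=3+4+1=8, FN=4+1+0=5 → 8/21 = 0.3810
  ADV: TP=6, FP=4+1+1=6, FN=5+4+1=10 → 12/28 = 0.4286
  DET: TP=17, FP=2+0+1=3, FN=1+1+1=3 → 34/40 = 0.8500
Macro-F1 score = mean = (0.4242 + 0.3810 + 0.4286 + 0.8500) / 4 = 0.521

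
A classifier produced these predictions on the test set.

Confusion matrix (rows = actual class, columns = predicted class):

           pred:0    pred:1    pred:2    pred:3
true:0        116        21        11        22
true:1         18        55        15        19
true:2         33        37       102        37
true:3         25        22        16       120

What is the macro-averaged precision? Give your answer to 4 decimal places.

0.5815

Per-class precision (TP/(TP+FP)):
  0: TP=116, FP=18+33+25=76 → 116/192 = 0.60417
  1: TP=55, FP=21+37+22=80 → 55/135 = 0.40741
  2: TP=102, FP=11+15+16=42 → 102/144 = 0.70833
  3: TP=120, FP=22+19+37=78 → 120/198 = 0.60606
Macro-precision = mean = (0.60417 + 0.40741 + 0.70833 + 0.60606) / 4 = 0.5815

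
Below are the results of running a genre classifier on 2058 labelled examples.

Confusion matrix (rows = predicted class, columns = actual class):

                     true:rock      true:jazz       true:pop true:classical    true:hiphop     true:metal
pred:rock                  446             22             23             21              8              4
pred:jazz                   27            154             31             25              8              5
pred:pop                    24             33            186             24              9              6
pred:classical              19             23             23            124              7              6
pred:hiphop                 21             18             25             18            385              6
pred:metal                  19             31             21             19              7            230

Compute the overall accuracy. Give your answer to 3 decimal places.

Accuracy = trace / total = (446+154+186+124+385+230=1525) / 2058 = 1525/2058 = 0.741

0.741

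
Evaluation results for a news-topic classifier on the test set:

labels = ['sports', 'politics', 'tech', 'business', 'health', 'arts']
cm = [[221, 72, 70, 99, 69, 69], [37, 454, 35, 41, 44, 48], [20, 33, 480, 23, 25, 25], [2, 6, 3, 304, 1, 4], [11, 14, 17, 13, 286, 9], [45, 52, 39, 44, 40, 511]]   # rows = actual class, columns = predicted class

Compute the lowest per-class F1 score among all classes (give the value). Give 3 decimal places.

0.472

Per-class F1 score (2·TP/(2·TP+FP+FN)):
  sports: TP=221, FP=37+20+2+11+45=115, FN=72+70+99+69+69=379 → 442/936 = 0.4722
  politics: TP=454, FP=72+33+6+14+52=177, FN=37+35+41+44+48=205 → 908/1290 = 0.7039
  tech: TP=480, FP=70+35+3+17+39=164, FN=20+33+23+25+25=126 → 960/1250 = 0.7680
  business: TP=304, FP=99+41+23+13+44=220, FN=2+6+3+1+4=16 → 608/844 = 0.7204
  health: TP=286, FP=69+44+25+1+40=179, FN=11+14+17+13+9=64 → 572/815 = 0.7018
  arts: TP=511, FP=69+48+25+4+9=155, FN=45+52+39+44+40=220 → 1022/1397 = 0.7316
Lowest is class 'sports' with F1 score = 0.472.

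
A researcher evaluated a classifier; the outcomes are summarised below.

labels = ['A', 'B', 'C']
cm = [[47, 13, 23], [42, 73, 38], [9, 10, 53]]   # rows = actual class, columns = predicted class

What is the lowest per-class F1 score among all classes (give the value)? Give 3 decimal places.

0.519

Per-class F1 score (2·TP/(2·TP+FP+FN)):
  A: TP=47, FP=42+9=51, FN=13+23=36 → 94/181 = 0.5193
  B: TP=73, FP=13+10=23, FN=42+38=80 → 146/249 = 0.5863
  C: TP=53, FP=23+38=61, FN=9+10=19 → 106/186 = 0.5699
Lowest is class 'A' with F1 score = 0.519.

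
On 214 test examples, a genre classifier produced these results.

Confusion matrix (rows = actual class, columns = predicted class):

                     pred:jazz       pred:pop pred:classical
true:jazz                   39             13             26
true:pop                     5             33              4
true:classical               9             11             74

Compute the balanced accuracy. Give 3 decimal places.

Balanced accuracy = mean of per-class recall.
  jazz: recall = 39/78 = 0.5000
  pop: recall = 33/42 = 0.7857
  classical: recall = 74/94 = 0.7872
Mean = (0.5000 + 0.7857 + 0.7872) / 3 = 0.691

0.691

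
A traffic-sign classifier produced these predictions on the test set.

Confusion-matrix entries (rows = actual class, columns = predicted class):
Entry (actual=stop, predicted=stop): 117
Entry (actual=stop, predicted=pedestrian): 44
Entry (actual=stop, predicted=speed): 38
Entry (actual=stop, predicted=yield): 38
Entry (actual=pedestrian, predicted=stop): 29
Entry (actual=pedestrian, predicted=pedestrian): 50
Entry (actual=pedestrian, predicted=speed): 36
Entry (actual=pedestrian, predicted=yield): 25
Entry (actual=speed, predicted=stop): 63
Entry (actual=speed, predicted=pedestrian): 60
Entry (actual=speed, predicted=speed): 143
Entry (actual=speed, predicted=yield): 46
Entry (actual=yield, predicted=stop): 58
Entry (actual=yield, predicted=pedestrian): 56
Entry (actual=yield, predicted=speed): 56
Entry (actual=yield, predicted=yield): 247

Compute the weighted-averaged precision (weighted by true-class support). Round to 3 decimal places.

0.533

Per-class precision (TP/(TP+FP)):
  stop: TP=117, FP=29+63+58=150 → 117/267 = 0.4382
  pedestrian: TP=50, FP=44+60+56=160 → 50/210 = 0.2381
  speed: TP=143, FP=38+36+56=130 → 143/273 = 0.5238
  yield: TP=247, FP=38+25+46=109 → 247/356 = 0.6938
Weighted-precision = Σ (supportᵢ/N)·precisionᵢ with N=1106: (237/1106)·0.4382 + (140/1106)·0.2381 + (312/1106)·0.5238 + (417/1106)·0.6938 = 0.533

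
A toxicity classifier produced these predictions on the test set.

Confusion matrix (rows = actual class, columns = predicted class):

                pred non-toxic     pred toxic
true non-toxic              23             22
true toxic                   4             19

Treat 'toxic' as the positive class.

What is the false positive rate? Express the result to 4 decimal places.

FPR = FP/(FP+TN) = 22/(22+23) = 0.4889

0.4889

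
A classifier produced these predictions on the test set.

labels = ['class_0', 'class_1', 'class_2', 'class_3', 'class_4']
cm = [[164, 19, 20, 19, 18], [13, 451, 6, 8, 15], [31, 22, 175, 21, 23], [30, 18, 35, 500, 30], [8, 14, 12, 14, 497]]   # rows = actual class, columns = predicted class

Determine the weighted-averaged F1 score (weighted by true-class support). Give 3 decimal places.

0.825

Per-class F1 score (2·TP/(2·TP+FP+FN)):
  class_0: TP=164, FP=13+31+30+8=82, FN=19+20+19+18=76 → 328/486 = 0.6749
  class_1: TP=451, FP=19+22+18+14=73, FN=13+6+8+15=42 → 902/1017 = 0.8869
  class_2: TP=175, FP=20+6+35+12=73, FN=31+22+21+23=97 → 350/520 = 0.6731
  class_3: TP=500, FP=19+8+21+14=62, FN=30+18+35+30=113 → 1000/1175 = 0.8511
  class_4: TP=497, FP=18+15+23+30=86, FN=8+14+12+14=48 → 994/1128 = 0.8812
Weighted-F1 score = Σ (supportᵢ/N)·F1 scoreᵢ with N=2163: (240/2163)·0.6749 + (493/2163)·0.8869 + (272/2163)·0.6731 + (613/2163)·0.8511 + (545/2163)·0.8812 = 0.825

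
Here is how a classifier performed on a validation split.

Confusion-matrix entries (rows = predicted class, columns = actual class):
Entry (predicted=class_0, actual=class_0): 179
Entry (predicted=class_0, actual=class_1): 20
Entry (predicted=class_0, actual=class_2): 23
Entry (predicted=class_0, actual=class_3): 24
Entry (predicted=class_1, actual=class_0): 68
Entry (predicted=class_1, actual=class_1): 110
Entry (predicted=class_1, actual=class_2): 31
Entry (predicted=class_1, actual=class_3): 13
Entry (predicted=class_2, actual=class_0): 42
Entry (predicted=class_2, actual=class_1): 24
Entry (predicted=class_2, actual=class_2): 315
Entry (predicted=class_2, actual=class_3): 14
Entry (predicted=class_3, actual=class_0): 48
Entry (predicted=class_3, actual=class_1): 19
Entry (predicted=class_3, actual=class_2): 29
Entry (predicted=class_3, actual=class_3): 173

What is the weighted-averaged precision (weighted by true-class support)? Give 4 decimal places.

Per-class precision (TP/(TP+FP)):
  class_0: TP=179, FP=20+23+24=67 → 179/246 = 0.72764
  class_1: TP=110, FP=68+31+13=112 → 110/222 = 0.49550
  class_2: TP=315, FP=42+24+14=80 → 315/395 = 0.79747
  class_3: TP=173, FP=48+19+29=96 → 173/269 = 0.64312
Weighted-precision = Σ (supportᵢ/N)·precisionᵢ with N=1132: (337/1132)·0.72764 + (173/1132)·0.49550 + (398/1132)·0.79747 + (224/1132)·0.64312 = 0.7000

0.7000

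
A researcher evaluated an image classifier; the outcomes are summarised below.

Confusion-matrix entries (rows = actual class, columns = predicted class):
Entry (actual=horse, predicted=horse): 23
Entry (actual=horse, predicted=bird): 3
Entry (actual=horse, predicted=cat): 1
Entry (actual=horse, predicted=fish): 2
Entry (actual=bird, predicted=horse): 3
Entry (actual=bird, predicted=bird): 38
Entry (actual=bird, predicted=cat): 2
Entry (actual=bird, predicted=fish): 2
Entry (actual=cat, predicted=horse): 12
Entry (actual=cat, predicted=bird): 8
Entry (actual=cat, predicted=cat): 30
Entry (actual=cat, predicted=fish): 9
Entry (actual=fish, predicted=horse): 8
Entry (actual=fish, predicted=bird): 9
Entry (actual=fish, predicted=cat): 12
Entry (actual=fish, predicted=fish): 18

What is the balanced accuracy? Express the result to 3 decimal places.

0.632

Balanced accuracy = mean of per-class recall.
  horse: recall = 23/29 = 0.7931
  bird: recall = 38/45 = 0.8444
  cat: recall = 30/59 = 0.5085
  fish: recall = 18/47 = 0.3830
Mean = (0.7931 + 0.8444 + 0.5085 + 0.3830) / 4 = 0.632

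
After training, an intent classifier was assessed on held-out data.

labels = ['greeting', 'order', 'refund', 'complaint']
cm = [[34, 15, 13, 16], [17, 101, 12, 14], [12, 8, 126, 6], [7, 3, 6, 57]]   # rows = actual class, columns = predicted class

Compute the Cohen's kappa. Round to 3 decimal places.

0.603

Observed agreement pₒ = trace/N = 318/447 = 0.7114
Expected agreement pₑ = Σ (rowᵢ·colᵢ)/N² = (78·70 + 144·127 + 152·157 + 73·93)/447² = 0.2723
κ = (pₒ − pₑ)/(1 − pₑ) = (0.7114 − 0.2723)/(1 − 0.2723) = 0.603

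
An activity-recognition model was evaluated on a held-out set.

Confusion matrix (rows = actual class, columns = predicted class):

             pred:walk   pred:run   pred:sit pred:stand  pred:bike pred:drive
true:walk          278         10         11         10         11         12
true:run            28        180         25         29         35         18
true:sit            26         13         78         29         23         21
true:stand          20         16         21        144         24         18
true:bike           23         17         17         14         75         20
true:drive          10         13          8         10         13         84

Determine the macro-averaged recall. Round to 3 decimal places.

0.579

Per-class recall (TP/(TP+FN)):
  walk: TP=278, FN=10+11+10+11+12=54 → 278/332 = 0.8373
  run: TP=180, FN=28+25+29+35+18=135 → 180/315 = 0.5714
  sit: TP=78, FN=26+13+29+23+21=112 → 78/190 = 0.4105
  stand: TP=144, FN=20+16+21+24+18=99 → 144/243 = 0.5926
  bike: TP=75, FN=23+17+17+14+20=91 → 75/166 = 0.4518
  drive: TP=84, FN=10+13+8+10+13=54 → 84/138 = 0.6087
Macro-recall = mean = (0.8373 + 0.5714 + 0.4105 + 0.5926 + 0.4518 + 0.6087) / 6 = 0.579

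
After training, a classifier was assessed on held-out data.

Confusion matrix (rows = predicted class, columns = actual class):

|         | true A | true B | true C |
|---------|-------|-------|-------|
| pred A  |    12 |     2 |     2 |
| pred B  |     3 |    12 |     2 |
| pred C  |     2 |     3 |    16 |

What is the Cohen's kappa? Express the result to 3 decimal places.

0.609

Observed agreement pₒ = trace/N = 40/54 = 0.7407
Expected agreement pₑ = Σ (rowᵢ·colᵢ)/N² = (17·16 + 17·17 + 20·21)/54² = 0.3364
κ = (pₒ − pₑ)/(1 − pₑ) = (0.7407 − 0.3364)/(1 − 0.3364) = 0.609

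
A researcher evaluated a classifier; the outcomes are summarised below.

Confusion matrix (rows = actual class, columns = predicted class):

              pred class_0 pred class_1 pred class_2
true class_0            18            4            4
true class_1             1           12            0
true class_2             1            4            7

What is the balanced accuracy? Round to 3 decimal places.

0.733

Balanced accuracy = mean of per-class recall.
  class_0: recall = 18/26 = 0.6923
  class_1: recall = 12/13 = 0.9231
  class_2: recall = 7/12 = 0.5833
Mean = (0.6923 + 0.9231 + 0.5833) / 3 = 0.733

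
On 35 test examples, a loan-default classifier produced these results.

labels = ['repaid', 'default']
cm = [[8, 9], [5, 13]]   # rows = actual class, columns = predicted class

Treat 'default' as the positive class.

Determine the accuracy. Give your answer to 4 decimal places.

0.6000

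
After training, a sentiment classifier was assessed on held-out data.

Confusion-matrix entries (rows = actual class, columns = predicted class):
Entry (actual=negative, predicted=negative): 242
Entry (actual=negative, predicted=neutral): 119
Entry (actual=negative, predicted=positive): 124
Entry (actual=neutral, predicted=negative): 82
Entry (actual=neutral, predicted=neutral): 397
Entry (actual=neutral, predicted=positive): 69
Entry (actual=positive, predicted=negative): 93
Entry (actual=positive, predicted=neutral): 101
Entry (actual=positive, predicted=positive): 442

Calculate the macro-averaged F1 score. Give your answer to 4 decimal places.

Per-class F1 score (2·TP/(2·TP+FP+FN)):
  negative: TP=242, FP=82+93=175, FN=119+124=243 → 484/902 = 0.53659
  neutral: TP=397, FP=119+101=220, FN=82+69=151 → 794/1165 = 0.68155
  positive: TP=442, FP=124+69=193, FN=93+101=194 → 884/1271 = 0.69552
Macro-F1 score = mean = (0.53659 + 0.68155 + 0.69552) / 3 = 0.6379

0.6379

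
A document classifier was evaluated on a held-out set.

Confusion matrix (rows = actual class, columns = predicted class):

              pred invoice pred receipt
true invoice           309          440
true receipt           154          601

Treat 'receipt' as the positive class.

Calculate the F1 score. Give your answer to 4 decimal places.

0.6693

Precision = TP/(TP+FP) = 601/1041 = 0.5773
Recall = TP/(TP+FN) = 601/755 = 0.7960
F1 = 2·TP/(2·TP+FP+FN) = 1202/1796 = 0.6693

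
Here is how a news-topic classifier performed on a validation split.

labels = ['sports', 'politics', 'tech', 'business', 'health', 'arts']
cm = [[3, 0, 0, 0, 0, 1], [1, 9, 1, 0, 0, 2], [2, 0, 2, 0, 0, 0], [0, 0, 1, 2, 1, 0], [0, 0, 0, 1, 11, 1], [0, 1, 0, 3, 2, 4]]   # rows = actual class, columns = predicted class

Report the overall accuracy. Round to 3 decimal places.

Accuracy = trace / total = (3+9+2+2+11+4=31) / 48 = 31/48 = 0.646

0.646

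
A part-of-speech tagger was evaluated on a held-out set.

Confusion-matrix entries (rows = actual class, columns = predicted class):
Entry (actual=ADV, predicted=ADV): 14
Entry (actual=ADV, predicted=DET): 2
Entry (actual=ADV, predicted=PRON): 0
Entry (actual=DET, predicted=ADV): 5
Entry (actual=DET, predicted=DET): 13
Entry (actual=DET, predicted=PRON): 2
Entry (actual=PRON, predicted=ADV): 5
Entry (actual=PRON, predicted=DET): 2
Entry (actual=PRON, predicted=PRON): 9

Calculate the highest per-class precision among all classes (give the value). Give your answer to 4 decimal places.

0.8182

Per-class precision (TP/(TP+FP)):
  ADV: TP=14, FP=5+5=10 → 14/24 = 0.58333
  DET: TP=13, FP=2+2=4 → 13/17 = 0.76471
  PRON: TP=9, FP=0+2=2 → 9/11 = 0.81818
Highest is class 'PRON' with precision = 0.8182.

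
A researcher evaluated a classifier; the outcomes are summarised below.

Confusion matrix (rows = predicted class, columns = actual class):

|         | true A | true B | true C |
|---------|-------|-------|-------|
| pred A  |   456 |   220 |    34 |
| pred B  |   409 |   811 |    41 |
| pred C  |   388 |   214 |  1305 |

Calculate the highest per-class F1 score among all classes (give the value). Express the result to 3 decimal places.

Per-class F1 score (2·TP/(2·TP+FP+FN)):
  A: TP=456, FP=220+34=254, FN=409+388=797 → 912/1963 = 0.4646
  B: TP=811, FP=409+41=450, FN=220+214=434 → 1622/2506 = 0.6472
  C: TP=1305, FP=388+214=602, FN=34+41=75 → 2610/3287 = 0.7940
Highest is class 'C' with F1 score = 0.794.

0.794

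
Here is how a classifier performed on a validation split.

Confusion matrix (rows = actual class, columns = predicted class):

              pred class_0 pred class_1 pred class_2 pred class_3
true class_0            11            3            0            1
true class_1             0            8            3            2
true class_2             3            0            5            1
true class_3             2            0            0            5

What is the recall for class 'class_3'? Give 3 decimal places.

0.714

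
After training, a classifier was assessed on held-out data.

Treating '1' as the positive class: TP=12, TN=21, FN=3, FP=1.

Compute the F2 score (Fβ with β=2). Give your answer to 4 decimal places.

0.8219

Fβ = (1+β²)·TP / ((1+β²)·TP + β²·FN + FP), with β²=4
= 5·12 / (5·12 + 4·3 + 1) = 0.8219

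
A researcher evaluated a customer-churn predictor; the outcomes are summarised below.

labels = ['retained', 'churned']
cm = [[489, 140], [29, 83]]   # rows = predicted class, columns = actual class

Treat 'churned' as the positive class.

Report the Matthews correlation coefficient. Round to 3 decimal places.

MCC = (TP·TN − FP·FN) / √((TP+FP)(TP+FN)(TN+FP)(TN+FN))
Numerator = 83·489 − 29·140 = 36527
Denominator = √(112·223·518·629) = √8137730272 = 90209.3691
MCC = 36527 / 90209.3691 = 0.405

0.405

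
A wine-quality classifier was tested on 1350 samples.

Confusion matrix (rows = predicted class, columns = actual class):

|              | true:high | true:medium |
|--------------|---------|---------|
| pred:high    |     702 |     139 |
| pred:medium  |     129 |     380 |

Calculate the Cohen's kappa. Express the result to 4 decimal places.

Observed agreement pₒ = trace/N = 1082/1350 = 0.80148
Expected agreement pₑ = Σ (rowᵢ·colᵢ)/N² = (831·841 + 519·509)/1350² = 0.52842
κ = (pₒ − pₑ)/(1 − pₑ) = (0.80148 − 0.52842)/(1 − 0.52842) = 0.5790

0.5790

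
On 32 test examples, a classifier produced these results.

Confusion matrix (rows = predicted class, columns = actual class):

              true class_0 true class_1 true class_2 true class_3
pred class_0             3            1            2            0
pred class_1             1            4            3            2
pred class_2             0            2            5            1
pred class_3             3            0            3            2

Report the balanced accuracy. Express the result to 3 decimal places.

0.446

Balanced accuracy = mean of per-class recall.
  class_0: recall = 3/7 = 0.4286
  class_1: recall = 4/7 = 0.5714
  class_2: recall = 5/13 = 0.3846
  class_3: recall = 2/5 = 0.4000
Mean = (0.4286 + 0.5714 + 0.3846 + 0.4000) / 4 = 0.446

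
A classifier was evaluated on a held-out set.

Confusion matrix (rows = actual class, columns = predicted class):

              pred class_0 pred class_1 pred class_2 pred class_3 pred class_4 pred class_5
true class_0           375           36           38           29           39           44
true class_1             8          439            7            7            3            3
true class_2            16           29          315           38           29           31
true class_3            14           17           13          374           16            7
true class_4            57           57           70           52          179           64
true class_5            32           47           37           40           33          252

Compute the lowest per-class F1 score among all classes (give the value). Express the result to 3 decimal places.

Per-class F1 score (2·TP/(2·TP+FP+FN)):
  class_0: TP=375, FP=8+16+14+57+32=127, FN=36+38+29+39+44=186 → 750/1063 = 0.7056
  class_1: TP=439, FP=36+29+17+57+47=186, FN=8+7+7+3+3=28 → 878/1092 = 0.8040
  class_2: TP=315, FP=38+7+13+70+37=165, FN=16+29+38+29+31=143 → 630/938 = 0.6716
  class_3: TP=374, FP=29+7+38+52+40=166, FN=14+17+13+16+7=67 → 748/981 = 0.7625
  class_4: TP=179, FP=39+3+29+16+33=120, FN=57+57+70+52+64=300 → 358/778 = 0.4602
  class_5: TP=252, FP=44+3+31+7+64=149, FN=32+47+37+40+33=189 → 504/842 = 0.5986
Lowest is class 'class_4' with F1 score = 0.460.

0.460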